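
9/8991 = 1/999 = 0.00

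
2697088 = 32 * 84284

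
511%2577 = 511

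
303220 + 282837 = 586057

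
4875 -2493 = 2382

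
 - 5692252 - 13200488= - 18892740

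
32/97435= 32/97435 = 0.00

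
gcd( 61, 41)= 1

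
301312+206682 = 507994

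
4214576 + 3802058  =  8016634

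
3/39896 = 3/39896 = 0.00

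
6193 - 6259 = - 66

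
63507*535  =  33976245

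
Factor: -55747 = -107^1*521^1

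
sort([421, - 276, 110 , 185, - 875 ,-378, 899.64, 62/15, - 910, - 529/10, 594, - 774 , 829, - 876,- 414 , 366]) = [ - 910, - 876, - 875,-774,-414, - 378,- 276, - 529/10,  62/15, 110 , 185, 366 , 421, 594,  829,899.64 ] 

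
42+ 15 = 57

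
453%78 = 63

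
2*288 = 576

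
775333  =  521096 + 254237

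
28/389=28/389 = 0.07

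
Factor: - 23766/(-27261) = 34/39 = 2^1*3^( - 1 )*13^( - 1 )*17^1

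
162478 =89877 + 72601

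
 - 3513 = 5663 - 9176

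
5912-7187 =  - 1275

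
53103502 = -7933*( - 6694)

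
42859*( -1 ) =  - 42859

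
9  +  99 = 108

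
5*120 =600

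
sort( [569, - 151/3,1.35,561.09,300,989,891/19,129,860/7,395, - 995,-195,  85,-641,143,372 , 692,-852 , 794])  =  [  -  995, - 852 ,-641, - 195, - 151/3,1.35,891/19,85,860/7,129, 143, 300,372, 395, 561.09,569,692,  794, 989] 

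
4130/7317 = 4130/7317=0.56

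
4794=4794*1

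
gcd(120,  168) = 24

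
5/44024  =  5/44024 = 0.00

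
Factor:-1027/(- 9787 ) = 13^1 *79^1*9787^( - 1) 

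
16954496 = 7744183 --9210313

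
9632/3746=2 + 1070/1873 =2.57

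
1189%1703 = 1189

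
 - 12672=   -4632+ -8040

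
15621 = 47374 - 31753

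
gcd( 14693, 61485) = 1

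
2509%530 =389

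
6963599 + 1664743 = 8628342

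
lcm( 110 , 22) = 110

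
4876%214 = 168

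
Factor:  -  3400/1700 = - 2= -  2^1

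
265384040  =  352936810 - 87552770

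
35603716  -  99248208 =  - 63644492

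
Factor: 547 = 547^1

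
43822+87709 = 131531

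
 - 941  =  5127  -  6068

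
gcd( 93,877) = 1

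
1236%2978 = 1236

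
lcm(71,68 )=4828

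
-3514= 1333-4847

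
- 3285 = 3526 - 6811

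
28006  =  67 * 418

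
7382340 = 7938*930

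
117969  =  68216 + 49753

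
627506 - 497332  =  130174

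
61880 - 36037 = 25843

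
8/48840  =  1/6105 = 0.00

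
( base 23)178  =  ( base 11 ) 585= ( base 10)698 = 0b1010111010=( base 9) 855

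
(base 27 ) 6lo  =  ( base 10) 4965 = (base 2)1001101100101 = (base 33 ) 4IF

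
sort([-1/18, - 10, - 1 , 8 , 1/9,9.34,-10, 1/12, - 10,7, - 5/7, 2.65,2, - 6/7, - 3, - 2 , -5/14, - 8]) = [  -  10,  -  10, - 10, - 8, - 3,  -  2, - 1,-6/7, - 5/7, - 5/14, -1/18, 1/12, 1/9, 2, 2.65, 7,8,9.34] 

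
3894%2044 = 1850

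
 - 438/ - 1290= 73/215 = 0.34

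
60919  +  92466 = 153385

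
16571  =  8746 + 7825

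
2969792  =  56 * 53032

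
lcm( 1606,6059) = 133298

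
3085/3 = 1028+1/3 = 1028.33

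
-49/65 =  - 1 + 16/65 = -  0.75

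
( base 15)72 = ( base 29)3k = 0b1101011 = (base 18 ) 5h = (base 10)107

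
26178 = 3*8726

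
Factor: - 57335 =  - 5^1*11467^1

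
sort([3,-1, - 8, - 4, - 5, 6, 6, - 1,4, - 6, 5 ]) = [ - 8, - 6,- 5,  -  4, - 1, - 1,3,4, 5,  6 , 6 ]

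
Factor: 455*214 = 2^1*5^1*7^1*13^1 *107^1=97370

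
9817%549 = 484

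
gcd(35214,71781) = 3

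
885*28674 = 25376490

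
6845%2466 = 1913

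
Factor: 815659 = 13^1*62743^1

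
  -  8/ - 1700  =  2/425  =  0.00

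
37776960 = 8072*4680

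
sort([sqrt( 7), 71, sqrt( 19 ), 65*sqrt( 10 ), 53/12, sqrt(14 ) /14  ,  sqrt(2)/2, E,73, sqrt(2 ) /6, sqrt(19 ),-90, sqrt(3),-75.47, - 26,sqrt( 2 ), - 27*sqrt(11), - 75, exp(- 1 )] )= [ - 90, - 27*sqrt( 11 ), - 75.47, - 75, -26,sqrt( 2 ) /6, sqrt(14 )/14, exp( - 1), sqrt( 2) /2, sqrt( 2),sqrt(3) , sqrt(7), E, sqrt (19), sqrt( 19 ), 53/12 , 71, 73,65*sqrt( 10 )]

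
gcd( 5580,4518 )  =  18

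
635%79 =3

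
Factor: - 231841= -231841^1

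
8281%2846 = 2589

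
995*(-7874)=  - 7834630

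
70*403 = 28210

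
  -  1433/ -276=1433/276 = 5.19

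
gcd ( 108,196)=4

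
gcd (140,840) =140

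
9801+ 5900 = 15701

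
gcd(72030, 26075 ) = 35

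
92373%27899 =8676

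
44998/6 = 7499 + 2/3  =  7499.67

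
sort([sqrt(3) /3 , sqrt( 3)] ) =[ sqrt(3 ) /3 , sqrt(3) ]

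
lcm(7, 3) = 21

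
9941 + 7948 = 17889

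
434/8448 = 217/4224 = 0.05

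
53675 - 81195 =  - 27520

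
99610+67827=167437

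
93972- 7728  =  86244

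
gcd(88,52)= 4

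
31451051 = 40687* 773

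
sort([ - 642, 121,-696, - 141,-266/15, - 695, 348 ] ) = [-696,-695, - 642,-141, - 266/15,121, 348] 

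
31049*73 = 2266577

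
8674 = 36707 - 28033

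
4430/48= 2215/24=92.29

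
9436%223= 70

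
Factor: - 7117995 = - 3^1 * 5^1*474533^1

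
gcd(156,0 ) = 156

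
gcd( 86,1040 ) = 2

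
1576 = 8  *197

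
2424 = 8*303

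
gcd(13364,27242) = 514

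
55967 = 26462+29505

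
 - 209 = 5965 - 6174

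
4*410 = 1640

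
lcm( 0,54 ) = 0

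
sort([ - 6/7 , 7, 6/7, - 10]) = [ - 10,  -  6/7,6/7, 7 ]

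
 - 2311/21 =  - 111 + 20/21 = - 110.05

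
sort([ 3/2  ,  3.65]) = [3/2,3.65 ]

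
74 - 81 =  - 7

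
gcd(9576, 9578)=2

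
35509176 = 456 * 77871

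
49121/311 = 157 + 294/311 = 157.95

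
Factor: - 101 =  - 101^1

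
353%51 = 47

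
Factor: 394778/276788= 2^ ( - 1 )*69197^( -1 ) * 197389^1 = 197389/138394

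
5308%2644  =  20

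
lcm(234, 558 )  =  7254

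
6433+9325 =15758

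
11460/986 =11 + 307/493  =  11.62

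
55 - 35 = 20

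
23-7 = 16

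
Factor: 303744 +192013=495757^1 = 495757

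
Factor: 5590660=2^2*5^1*443^1*631^1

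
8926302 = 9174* 973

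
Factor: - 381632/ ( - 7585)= 2^6*5^( - 1)*37^( - 1)*41^( - 1 ) * 67^1*89^1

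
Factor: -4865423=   -  97^1*50159^1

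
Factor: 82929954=2^1 * 3^1 * 13821659^1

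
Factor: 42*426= 2^2*3^2*7^1*71^1 = 17892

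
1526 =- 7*( - 218) 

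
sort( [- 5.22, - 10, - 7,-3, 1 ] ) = [ - 10, - 7,-5.22, - 3,  1 ] 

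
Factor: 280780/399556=695/989 = 5^1*23^( - 1)*43^( - 1 )*139^1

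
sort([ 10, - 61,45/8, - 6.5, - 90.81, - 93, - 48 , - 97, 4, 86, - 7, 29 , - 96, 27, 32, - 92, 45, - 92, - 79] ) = [ - 97,- 96,- 93, - 92,-92,- 90.81, - 79, - 61, - 48, - 7, -6.5, 4, 45/8,  10, 27,29, 32, 45, 86]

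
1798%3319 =1798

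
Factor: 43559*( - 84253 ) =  - 13^1*43^1*1013^1*6481^1 = - 3669976427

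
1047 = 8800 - 7753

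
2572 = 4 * 643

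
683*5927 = 4048141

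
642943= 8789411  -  8146468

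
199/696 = 199/696 = 0.29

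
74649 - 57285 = 17364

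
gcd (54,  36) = 18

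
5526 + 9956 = 15482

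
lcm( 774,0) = 0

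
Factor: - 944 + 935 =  - 9 = - 3^2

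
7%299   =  7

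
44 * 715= 31460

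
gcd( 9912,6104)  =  56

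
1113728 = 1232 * 904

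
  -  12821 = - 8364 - 4457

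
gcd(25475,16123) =1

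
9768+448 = 10216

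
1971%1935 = 36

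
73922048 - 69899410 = 4022638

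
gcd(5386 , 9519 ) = 1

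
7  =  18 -11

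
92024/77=1195 + 9/77 = 1195.12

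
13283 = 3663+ 9620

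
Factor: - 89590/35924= -44795/17962=- 2^( - 1 )*5^1*7^( - 1) * 17^2*31^1*1283^( - 1)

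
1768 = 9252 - 7484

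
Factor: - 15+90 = 3^1*5^2=   75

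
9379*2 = 18758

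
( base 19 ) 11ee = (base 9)11253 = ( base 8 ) 16514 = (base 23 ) e42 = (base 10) 7500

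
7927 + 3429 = 11356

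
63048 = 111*568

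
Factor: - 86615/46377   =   - 3^(-2 ) * 5^1 * 17^1*1019^1*5153^( - 1)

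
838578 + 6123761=6962339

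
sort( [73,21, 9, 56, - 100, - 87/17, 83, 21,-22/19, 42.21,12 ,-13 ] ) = [ - 100,-13,  -  87/17, - 22/19, 9,12, 21, 21, 42.21,56 , 73, 83] 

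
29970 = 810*37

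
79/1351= 79/1351 = 0.06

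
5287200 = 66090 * 80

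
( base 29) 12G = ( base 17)32e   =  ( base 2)1110010011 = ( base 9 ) 1226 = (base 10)915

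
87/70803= 29/23601 = 0.00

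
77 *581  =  44737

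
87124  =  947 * 92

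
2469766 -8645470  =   - 6175704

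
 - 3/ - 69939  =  1/23313 =0.00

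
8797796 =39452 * 223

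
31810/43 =739 + 33/43= 739.77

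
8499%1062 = 3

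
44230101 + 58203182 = 102433283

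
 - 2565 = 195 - 2760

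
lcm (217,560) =17360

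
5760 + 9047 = 14807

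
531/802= 531/802 = 0.66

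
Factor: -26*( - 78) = 2028 = 2^2*3^1*13^2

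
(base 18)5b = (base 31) 38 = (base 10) 101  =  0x65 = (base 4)1211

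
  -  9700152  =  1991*( - 4872)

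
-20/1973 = -1+1953/1973 = -0.01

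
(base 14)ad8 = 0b100001100110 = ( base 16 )866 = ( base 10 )2150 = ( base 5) 32100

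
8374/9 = 8374/9  =  930.44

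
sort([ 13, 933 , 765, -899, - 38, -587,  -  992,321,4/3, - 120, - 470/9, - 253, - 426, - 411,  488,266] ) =[-992, -899,-587, - 426, - 411, - 253, - 120, - 470/9,-38, 4/3,13, 266,321,488,  765,933 ] 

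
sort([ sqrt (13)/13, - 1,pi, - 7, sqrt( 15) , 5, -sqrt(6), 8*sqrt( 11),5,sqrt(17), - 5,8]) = [ - 7, - 5, - sqrt ( 6), - 1,sqrt (13 )/13,pi , sqrt(15),  sqrt (17) , 5,5,8,8*sqrt( 11) ]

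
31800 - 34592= - 2792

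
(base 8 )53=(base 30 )1D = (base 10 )43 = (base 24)1j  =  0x2B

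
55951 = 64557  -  8606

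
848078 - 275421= 572657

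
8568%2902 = 2764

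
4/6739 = 4/6739 = 0.00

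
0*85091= 0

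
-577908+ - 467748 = -1045656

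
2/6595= 2/6595=0.00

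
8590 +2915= 11505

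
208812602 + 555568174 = 764380776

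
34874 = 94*371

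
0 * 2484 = 0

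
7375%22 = 5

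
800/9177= 800/9177 = 0.09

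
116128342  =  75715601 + 40412741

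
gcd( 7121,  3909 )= 1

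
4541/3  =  4541/3 = 1513.67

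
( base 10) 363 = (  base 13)21C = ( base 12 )263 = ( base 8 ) 553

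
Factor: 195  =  3^1 * 5^1*13^1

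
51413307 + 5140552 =56553859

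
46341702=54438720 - 8097018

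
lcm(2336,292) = 2336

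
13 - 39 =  - 26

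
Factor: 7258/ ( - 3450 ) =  - 3629/1725 = -3^ ( - 1 ) * 5^ ( -2 ) * 19^1*23^( - 1 )*191^1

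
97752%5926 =2936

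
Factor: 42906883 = 19^1*31^1 * 97^1*751^1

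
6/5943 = 2/1981=0.00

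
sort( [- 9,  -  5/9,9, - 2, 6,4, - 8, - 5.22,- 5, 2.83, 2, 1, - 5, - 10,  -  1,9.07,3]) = [ - 10,-9, - 8 ,  -  5.22, - 5,-5 ,-2,-1, - 5/9, 1, 2,  2.83, 3,4,6,9, 9.07]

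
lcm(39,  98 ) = 3822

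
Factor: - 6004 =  - 2^2*19^1*79^1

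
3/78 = 1/26=0.04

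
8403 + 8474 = 16877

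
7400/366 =20+40/183= 20.22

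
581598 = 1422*409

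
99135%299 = 166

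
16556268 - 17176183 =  -619915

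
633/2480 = 633/2480 = 0.26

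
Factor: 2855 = 5^1*571^1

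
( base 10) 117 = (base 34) 3F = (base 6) 313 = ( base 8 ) 165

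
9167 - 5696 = 3471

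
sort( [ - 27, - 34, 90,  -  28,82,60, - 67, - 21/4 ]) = [ -67,-34, - 28,-27  ,-21/4, 60, 82, 90 ] 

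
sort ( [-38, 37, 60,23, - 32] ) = [ - 38, - 32,23,37, 60 ] 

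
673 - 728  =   - 55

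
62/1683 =62/1683   =  0.04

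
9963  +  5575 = 15538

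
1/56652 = 1/56652 = 0.00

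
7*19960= 139720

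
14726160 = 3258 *4520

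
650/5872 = 325/2936  =  0.11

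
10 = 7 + 3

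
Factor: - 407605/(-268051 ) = 5^1 * 7^(-1)*11^1*149^( -1 )*257^( - 1)*7411^1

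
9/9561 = 3/3187=0.00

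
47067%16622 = 13823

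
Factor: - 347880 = - 2^3*3^1*5^1*13^1*223^1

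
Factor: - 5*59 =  - 5^1 * 59^1 =-  295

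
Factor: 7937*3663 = 3^2*11^1* 37^1*7937^1 = 29073231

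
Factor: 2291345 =5^1*7^1*17^1*3851^1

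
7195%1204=1175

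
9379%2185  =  639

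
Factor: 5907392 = 2^6 * 241^1*383^1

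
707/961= 707/961 =0.74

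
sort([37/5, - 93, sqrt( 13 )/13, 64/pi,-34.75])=[ - 93, - 34.75 , sqrt(13)/13, 37/5, 64/pi] 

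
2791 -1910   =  881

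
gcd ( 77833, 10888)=1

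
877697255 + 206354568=1084051823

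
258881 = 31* 8351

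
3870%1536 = 798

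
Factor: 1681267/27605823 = 3^(- 1 ) * 461^1*521^1 * 1314563^( - 1 ) = 240181/3943689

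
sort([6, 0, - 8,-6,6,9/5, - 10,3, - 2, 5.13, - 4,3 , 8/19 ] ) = [  -  10, - 8 ,  -  6, - 4,  -  2 , 0,8/19 , 9/5,3,3  ,  5.13, 6, 6 ] 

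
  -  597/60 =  - 10 +1/20 = -  9.95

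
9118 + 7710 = 16828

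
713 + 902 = 1615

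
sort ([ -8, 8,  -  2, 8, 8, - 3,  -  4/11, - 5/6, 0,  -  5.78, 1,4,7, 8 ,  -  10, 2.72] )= [ -10, -8, -5.78,-3, - 2, - 5/6,-4/11,  0,1,  2.72, 4,7,8, 8,8, 8 ] 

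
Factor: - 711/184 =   -  2^( - 3 )*3^2*23^( - 1)*79^1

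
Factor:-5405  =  -5^1*23^1 *47^1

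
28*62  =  1736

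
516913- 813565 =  - 296652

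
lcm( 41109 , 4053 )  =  287763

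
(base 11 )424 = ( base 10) 510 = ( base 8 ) 776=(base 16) 1fe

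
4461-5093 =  - 632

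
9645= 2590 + 7055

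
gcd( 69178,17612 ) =2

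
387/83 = 387/83 = 4.66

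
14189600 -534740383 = - 520550783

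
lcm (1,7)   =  7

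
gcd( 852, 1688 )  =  4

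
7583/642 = 7583/642 = 11.81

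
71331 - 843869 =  - 772538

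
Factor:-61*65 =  - 5^1*13^1*61^1 = -3965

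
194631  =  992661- 798030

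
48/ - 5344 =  - 3/334 = - 0.01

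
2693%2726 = 2693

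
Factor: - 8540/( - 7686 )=2^1*3^ (-2)*5^1 = 10/9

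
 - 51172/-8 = 6396 + 1/2 = 6396.50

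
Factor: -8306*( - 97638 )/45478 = 2^1*3^1*4153^1*16273^1*22739^(-1) = 405490614/22739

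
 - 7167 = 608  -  7775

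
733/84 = 733/84= 8.73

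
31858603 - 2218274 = 29640329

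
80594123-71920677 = 8673446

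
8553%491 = 206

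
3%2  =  1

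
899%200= 99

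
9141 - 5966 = 3175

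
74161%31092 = 11977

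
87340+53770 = 141110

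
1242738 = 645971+596767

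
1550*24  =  37200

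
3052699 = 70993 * 43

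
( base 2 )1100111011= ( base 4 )30323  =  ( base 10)827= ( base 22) 1fd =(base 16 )33b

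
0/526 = 0=0.00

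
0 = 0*20644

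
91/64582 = 13/9226 = 0.00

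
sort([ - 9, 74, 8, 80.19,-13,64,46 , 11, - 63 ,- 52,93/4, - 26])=[-63, - 52,  -  26 , - 13, - 9,8 , 11,  93/4,46, 64, 74,  80.19]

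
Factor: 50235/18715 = 51/19 = 3^1*17^1*19^( - 1) 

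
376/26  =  188/13 = 14.46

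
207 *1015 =210105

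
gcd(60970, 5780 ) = 10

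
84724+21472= 106196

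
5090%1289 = 1223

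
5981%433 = 352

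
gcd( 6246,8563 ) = 1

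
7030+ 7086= 14116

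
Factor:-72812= - 2^2*109^1*167^1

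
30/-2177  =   - 30/2177 = -0.01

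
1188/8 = 297/2=148.50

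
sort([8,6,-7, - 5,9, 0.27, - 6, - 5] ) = [-7, - 6, - 5, - 5,0.27,  6, 8,9]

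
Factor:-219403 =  - 151^1*1453^1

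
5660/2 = 2830 = 2830.00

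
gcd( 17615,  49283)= 13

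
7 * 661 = 4627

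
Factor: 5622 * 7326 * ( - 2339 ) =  - 96335859708=- 2^2 * 3^3*11^1*37^1*937^1*2339^1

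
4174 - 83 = 4091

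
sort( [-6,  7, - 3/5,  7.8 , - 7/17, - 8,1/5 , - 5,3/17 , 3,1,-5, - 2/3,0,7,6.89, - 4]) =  [ -8,- 6, - 5, - 5,-4, - 2/3,-3/5,-7/17 , 0,3/17, 1/5,1 , 3,6.89,7 , 7, 7.8]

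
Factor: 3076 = 2^2*769^1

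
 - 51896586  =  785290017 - 837186603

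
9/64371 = 3/21457 = 0.00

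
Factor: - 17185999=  - 829^1*20731^1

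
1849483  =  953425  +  896058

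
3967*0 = 0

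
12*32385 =388620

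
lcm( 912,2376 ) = 90288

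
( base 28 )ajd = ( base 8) 20301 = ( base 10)8385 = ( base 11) 6333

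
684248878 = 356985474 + 327263404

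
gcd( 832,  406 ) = 2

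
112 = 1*112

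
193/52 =3+37/52 = 3.71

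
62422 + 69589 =132011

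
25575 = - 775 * ( - 33)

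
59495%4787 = 2051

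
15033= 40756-25723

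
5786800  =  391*14800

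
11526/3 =3842 = 3842.00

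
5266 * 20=105320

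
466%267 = 199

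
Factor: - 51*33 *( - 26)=2^1 * 3^2 * 11^1 * 13^1*17^1 =43758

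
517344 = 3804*136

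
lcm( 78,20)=780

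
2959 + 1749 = 4708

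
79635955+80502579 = 160138534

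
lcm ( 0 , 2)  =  0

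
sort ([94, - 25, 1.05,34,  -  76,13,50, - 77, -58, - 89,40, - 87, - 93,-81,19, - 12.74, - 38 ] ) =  [ - 93, - 89 , - 87,-81, -77, - 76, - 58,-38, - 25  , - 12.74,1.05, 13,  19,34,40,50,94 ]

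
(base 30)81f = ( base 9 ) 10840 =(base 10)7245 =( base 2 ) 1110001001101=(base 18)1469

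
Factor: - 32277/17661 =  - 53/29 = - 29^ ( - 1)* 53^1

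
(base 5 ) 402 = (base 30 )3C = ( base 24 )46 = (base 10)102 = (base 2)1100110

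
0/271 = 0 = 0.00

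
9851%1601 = 245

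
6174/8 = 3087/4 = 771.75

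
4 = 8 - 4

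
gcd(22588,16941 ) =5647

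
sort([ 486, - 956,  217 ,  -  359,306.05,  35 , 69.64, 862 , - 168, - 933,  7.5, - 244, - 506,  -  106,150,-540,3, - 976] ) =[ - 976, - 956, - 933, - 540, - 506, - 359, - 244 , - 168, - 106,3,7.5, 35 , 69.64,150,  217, 306.05 , 486, 862 ]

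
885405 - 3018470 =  - 2133065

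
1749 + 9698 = 11447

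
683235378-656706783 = 26528595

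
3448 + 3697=7145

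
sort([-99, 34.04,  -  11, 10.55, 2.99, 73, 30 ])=[ - 99,-11 , 2.99,10.55,30, 34.04,73 ] 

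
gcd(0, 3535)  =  3535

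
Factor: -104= - 2^3* 13^1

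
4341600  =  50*86832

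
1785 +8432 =10217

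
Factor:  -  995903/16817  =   - 67^( -1 ) * 251^( - 1 )*995903^1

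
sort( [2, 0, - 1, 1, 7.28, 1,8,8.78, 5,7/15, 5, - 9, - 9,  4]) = [-9, - 9, - 1,  0,7/15,1,1, 2 , 4,5,5, 7.28,8,8.78]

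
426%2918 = 426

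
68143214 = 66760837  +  1382377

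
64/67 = 64/67 = 0.96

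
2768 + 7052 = 9820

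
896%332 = 232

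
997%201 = 193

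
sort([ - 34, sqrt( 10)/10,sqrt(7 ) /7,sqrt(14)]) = [ - 34, sqrt( 10)/10,sqrt(7)/7 , sqrt(14)]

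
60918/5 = 60918/5 = 12183.60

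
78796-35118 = 43678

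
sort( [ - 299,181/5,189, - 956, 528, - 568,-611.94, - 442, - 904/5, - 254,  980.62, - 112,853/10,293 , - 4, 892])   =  [ - 956, - 611.94, - 568,  -  442,-299, - 254, - 904/5, - 112, - 4,181/5,853/10,189, 293,528, 892, 980.62 ]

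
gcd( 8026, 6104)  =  2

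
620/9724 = 155/2431 = 0.06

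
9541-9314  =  227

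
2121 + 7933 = 10054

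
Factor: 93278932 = 2^2*17^1*1371749^1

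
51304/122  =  25652/61 = 420.52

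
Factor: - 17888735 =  - 5^1*227^1*15761^1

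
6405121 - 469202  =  5935919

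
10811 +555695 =566506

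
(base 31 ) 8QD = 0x213B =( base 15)27c2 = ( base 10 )8507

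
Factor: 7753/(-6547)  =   -6547^(  -  1) * 7753^1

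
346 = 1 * 346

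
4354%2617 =1737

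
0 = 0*54769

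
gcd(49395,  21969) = 3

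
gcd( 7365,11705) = 5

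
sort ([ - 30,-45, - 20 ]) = [ - 45, - 30, - 20 ] 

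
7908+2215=10123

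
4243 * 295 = 1251685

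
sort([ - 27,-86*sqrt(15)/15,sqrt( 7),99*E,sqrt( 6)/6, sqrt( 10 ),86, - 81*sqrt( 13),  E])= [ - 81*sqrt(13 ), - 27, - 86*sqrt( 15)/15 , sqrt( 6)/6,sqrt( 7), E,sqrt(10 ),86, 99*E]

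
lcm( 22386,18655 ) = 111930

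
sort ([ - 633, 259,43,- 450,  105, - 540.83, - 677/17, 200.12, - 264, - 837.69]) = [  -  837.69,-633,-540.83,  -  450,  -  264,  -  677/17, 43, 105,200.12, 259 ] 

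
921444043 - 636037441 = 285406602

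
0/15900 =0 = 0.00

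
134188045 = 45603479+88584566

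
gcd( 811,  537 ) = 1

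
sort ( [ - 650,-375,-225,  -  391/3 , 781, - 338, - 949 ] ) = [ - 949, - 650, - 375 , - 338, - 225, - 391/3,781] 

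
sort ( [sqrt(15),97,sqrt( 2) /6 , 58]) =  [sqrt( 2 )/6,  sqrt( 15 ),58,  97 ] 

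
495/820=99/164=0.60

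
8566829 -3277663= 5289166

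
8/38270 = 4/19135 = 0.00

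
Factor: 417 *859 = 358203 = 3^1 * 139^1*859^1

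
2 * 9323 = 18646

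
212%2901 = 212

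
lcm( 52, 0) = 0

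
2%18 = 2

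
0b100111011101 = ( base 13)11c3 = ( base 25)410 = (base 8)4735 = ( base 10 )2525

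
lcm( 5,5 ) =5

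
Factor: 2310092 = 2^2*577523^1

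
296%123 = 50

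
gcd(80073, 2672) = 1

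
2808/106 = 26 + 26/53 =26.49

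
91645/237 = 386 + 163/237 = 386.69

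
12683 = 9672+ 3011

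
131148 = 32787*4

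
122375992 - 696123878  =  -573747886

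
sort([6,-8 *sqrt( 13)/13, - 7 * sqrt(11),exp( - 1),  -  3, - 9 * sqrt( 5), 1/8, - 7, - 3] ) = [-7*sqrt( 11),  -  9 * sqrt( 5), - 7 , - 3, - 3, - 8*sqrt( 13 )/13,1/8, exp (  -  1 ), 6]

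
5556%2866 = 2690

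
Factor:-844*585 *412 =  - 203420880 = -2^4*3^2*5^1*13^1*103^1*211^1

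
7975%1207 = 733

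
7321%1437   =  136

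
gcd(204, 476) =68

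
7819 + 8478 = 16297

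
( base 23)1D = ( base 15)26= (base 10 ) 36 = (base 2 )100100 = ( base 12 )30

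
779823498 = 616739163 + 163084335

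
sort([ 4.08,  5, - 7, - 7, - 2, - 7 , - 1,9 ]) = [ - 7, - 7, - 7 , - 2, -1 , 4.08,  5,9]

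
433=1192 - 759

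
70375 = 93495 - 23120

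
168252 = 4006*42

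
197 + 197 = 394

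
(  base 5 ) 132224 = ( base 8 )12302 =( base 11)3AA1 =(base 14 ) 1D18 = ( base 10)5314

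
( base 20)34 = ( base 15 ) 44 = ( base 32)20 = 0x40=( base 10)64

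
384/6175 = 384/6175 = 0.06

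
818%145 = 93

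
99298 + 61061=160359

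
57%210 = 57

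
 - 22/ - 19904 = 11/9952 = 0.00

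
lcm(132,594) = 1188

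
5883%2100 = 1683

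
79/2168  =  79/2168 = 0.04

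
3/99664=3/99664 = 0.00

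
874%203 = 62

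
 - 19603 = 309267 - 328870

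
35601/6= 11867/2  =  5933.50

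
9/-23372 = -1 + 23363/23372= -0.00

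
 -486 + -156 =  - 642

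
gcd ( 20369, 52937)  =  1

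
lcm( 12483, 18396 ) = 349524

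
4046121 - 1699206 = 2346915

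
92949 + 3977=96926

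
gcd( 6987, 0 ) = 6987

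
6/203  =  6/203=0.03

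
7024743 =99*70957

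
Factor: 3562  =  2^1 * 13^1*137^1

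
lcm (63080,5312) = 504640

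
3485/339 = 10 + 95/339 = 10.28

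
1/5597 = 1/5597= 0.00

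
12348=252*49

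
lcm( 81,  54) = 162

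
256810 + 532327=789137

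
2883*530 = 1527990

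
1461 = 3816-2355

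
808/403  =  808/403 = 2.00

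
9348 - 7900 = 1448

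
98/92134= 7/6581 =0.00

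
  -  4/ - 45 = 4/45 =0.09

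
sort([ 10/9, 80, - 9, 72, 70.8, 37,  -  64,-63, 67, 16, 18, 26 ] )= [ - 64,  -  63,- 9, 10/9, 16, 18,26 , 37, 67, 70.8,  72,80 ]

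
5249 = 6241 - 992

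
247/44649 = 247/44649 = 0.01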